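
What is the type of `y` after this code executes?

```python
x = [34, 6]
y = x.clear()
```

list.clear() returns None

NoneType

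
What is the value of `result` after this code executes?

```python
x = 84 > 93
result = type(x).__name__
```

x is bool; result = 'bool'

'bool'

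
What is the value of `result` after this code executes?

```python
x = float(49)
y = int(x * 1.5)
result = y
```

x = 49.0; y = 73; result = 73

73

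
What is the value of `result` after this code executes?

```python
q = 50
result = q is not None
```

q = 50; result = True

True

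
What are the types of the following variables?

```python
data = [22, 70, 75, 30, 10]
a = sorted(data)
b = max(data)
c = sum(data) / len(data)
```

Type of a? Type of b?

sorted() returns list; max of ints returns int

list, int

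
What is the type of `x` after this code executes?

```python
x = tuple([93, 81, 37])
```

tuple() constructor returns tuple

tuple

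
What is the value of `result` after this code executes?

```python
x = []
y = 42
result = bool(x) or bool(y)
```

x = []; y = 42; result = True

True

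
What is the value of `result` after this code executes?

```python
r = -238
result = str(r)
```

r = -238; result = '-238'

'-238'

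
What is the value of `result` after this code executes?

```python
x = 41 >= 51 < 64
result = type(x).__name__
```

x is bool; result = 'bool'

'bool'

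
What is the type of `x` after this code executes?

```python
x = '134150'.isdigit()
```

str.isdigit() returns bool

bool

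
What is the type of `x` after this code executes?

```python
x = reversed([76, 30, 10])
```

reversed() on a list returns list_reverseiterator

list_reverseiterator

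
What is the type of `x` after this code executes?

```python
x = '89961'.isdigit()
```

str.isdigit() returns bool

bool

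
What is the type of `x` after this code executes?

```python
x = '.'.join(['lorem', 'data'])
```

str.join() returns str

str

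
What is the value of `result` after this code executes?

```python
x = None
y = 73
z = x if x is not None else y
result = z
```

x = None; y = 73; z = 73; result = 73

73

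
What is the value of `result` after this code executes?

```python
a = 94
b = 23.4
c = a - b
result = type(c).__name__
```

a is int; b is float; c is float; result = 'float'

'float'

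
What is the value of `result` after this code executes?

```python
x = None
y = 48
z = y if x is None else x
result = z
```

x = None; y = 48; z = 48; result = 48

48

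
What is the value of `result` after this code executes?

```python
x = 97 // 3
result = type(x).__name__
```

x is int; result = 'int'

'int'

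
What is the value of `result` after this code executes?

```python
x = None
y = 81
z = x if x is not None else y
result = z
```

x = None; y = 81; z = 81; result = 81

81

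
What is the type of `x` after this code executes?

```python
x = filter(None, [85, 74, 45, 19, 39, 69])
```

filter() returns a filter object

filter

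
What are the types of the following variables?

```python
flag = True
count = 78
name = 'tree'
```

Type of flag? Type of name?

flag is assigned the constant True, which has type bool; name is assigned a quoted string literal, so it is a str

bool, str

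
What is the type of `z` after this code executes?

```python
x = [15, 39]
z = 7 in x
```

'in' operator returns bool

bool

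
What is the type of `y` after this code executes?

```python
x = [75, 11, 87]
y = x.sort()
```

list.sort() returns None (mutates in place)

NoneType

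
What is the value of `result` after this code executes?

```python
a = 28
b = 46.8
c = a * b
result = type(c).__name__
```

a is int; b is float; c is float; result = 'float'

'float'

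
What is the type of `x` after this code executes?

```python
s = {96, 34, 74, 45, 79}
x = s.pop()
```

Popping from set[int] returns int

int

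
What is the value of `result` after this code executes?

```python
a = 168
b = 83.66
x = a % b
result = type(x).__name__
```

a is int; b is float; x is float; result = 'float'

'float'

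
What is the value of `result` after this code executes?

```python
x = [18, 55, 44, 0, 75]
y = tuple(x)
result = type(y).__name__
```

x is list; y is tuple; result = 'tuple'

'tuple'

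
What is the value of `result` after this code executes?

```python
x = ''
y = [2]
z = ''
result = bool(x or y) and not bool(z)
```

x = ''; y = [2]; z = ''; result = True

True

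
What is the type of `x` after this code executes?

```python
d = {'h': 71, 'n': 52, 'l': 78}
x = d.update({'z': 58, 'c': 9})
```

dict.update() returns None

NoneType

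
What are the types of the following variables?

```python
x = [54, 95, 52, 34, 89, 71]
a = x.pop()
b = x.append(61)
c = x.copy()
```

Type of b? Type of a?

append() returns None; pop() returns element

NoneType, int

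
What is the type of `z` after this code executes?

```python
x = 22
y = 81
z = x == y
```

Equality comparison returns bool

bool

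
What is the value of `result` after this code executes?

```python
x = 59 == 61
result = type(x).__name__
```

x is bool; result = 'bool'

'bool'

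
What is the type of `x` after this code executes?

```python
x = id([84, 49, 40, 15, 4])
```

id() returns int

int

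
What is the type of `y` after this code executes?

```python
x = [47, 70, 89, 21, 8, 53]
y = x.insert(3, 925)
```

list.insert() returns None

NoneType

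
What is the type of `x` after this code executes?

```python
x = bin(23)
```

bin() returns str representation

str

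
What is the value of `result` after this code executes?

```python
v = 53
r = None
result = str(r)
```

v = 53; r = None; result = 'None'

'None'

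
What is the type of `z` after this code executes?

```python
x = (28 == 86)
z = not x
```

'not' returns bool

bool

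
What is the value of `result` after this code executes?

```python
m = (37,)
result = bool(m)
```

m = (37,); result = True

True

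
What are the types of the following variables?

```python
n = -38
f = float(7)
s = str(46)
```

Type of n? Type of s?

n is assigned a bare integer (no decimal point), so it is an int; s is assigned the result of calling str(), which returns a str

int, str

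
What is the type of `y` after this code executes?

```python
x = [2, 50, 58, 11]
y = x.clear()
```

list.clear() returns None

NoneType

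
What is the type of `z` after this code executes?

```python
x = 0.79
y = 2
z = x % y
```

float % int = float

float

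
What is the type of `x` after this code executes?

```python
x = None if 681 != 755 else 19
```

681 != 755 is True, so the if branch is taken

NoneType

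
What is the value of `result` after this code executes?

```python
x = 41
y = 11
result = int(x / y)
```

x = 41; y = 11; result = 3

3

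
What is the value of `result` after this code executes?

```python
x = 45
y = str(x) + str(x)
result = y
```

x = 45; y = '4545'; result = '4545'

'4545'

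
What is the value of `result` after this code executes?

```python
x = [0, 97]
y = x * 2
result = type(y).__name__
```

x is list; y is list; result = 'list'

'list'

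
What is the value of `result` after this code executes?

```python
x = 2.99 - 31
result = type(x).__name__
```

x is float; result = 'float'

'float'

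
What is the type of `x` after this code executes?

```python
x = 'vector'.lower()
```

str.lower() returns str

str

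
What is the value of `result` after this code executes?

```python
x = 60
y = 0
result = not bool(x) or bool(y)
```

x = 60; y = 0; result = False

False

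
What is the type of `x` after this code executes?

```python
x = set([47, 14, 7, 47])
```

set() constructor returns set

set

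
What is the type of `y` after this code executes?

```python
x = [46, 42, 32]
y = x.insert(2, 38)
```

list.insert() returns None

NoneType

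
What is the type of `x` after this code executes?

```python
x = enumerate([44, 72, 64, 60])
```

enumerate() returns an enumerate object

enumerate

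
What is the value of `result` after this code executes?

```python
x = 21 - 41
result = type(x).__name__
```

x is int; result = 'int'

'int'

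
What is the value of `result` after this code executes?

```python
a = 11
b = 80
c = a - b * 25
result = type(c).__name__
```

a is int; b is int; c is int; result = 'int'

'int'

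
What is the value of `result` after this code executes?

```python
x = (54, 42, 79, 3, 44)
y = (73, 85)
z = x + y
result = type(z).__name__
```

x is tuple; y is tuple; z is tuple; result = 'tuple'

'tuple'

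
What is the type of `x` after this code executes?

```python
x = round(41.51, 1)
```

round() with decimal places returns float

float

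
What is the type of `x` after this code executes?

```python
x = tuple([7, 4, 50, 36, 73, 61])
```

tuple() constructor returns tuple

tuple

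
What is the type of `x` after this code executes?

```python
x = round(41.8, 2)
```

round() with decimal places returns float

float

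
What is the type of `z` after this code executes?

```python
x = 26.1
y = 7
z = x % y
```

float % int = float

float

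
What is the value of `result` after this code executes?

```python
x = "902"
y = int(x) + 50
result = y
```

x = '902'; y = 952; result = 952

952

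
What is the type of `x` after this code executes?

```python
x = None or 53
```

'or' with None returns the other truthy value

int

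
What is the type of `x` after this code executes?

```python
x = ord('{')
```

ord() returns int (code point)

int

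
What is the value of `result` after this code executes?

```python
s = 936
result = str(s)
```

s = 936; result = '936'

'936'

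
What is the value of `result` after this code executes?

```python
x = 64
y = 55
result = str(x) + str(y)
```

x = 64; y = 55; result = '6455'

'6455'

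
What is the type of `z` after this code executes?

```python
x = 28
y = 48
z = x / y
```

int / int = float

float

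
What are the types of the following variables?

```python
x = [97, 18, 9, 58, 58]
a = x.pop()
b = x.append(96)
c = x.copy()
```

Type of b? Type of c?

append() returns None; copy() returns list

NoneType, list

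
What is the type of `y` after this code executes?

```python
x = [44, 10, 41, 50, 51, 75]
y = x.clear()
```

list.clear() returns None

NoneType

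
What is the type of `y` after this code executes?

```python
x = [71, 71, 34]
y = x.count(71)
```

list.count() returns int

int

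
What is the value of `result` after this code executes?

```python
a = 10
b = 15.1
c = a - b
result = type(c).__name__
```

a is int; b is float; c is float; result = 'float'

'float'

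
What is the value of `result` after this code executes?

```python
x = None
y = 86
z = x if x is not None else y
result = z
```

x = None; y = 86; z = 86; result = 86

86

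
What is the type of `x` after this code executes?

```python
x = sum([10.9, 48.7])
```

sum() of floats returns float

float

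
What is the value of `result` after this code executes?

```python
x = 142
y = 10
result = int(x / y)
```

x = 142; y = 10; result = 14

14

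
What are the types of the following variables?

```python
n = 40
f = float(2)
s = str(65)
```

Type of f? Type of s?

f is assigned the result of calling float(), which returns a float; s is assigned the result of calling str(), which returns a str

float, str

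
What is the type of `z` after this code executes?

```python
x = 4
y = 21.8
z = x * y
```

int * float = float

float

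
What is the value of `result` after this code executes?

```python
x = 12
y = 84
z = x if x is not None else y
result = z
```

x = 12; y = 84; z = 12; result = 12

12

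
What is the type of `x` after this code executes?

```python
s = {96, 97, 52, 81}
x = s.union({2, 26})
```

set.union() returns a new set

set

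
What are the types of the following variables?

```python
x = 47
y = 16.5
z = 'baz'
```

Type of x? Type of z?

x is assigned a bare integer (no decimal point), so it is an int; z is assigned a quoted string literal, so it is a str

int, str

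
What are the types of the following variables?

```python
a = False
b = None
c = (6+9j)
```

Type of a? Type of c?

a is assigned the constant False, which has type bool; c is assigned (6+9j), an int plus an imaginary literal (j suffix), which evaluates to complex

bool, complex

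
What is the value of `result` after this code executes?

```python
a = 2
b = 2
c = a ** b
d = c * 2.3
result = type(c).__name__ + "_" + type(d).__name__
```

a is int; b is int; c is int; d is float; result = 'int_float'

'int_float'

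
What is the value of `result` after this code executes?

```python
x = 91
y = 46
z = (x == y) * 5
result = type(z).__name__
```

x is int; y is int; z is int; result = 'int'

'int'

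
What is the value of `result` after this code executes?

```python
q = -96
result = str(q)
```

q = -96; result = '-96'

'-96'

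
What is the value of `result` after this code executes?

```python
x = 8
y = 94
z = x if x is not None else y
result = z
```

x = 8; y = 94; z = 8; result = 8

8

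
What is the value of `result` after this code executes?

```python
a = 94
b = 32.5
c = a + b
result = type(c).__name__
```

a is int; b is float; c is float; result = 'float'

'float'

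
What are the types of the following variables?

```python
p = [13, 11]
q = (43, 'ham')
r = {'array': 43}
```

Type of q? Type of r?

q is assigned a tuple (parenthesized, comma-separated values); r is assigned a dict literal ({key: value})

tuple, dict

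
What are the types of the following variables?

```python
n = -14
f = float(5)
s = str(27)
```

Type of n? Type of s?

n is assigned a bare integer (no decimal point), so it is an int; s is assigned the result of calling str(), which returns a str

int, str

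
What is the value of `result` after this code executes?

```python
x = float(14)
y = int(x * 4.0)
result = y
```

x = 14.0; y = 56; result = 56

56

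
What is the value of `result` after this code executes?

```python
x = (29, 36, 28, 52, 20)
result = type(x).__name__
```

x is tuple; result = 'tuple'

'tuple'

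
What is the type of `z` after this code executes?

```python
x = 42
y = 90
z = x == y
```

Equality comparison returns bool

bool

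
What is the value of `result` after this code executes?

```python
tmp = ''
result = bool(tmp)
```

tmp = ''; result = False

False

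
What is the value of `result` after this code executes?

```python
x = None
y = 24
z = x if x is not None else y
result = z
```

x = None; y = 24; z = 24; result = 24

24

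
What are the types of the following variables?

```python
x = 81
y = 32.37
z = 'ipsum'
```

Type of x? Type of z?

x is assigned a bare integer (no decimal point), so it is an int; z is assigned a quoted string literal, so it is a str

int, str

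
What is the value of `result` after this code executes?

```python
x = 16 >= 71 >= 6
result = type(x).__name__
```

x is bool; result = 'bool'

'bool'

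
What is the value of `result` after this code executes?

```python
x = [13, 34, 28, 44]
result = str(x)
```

x = [13, 34, 28, 44]; result = '[13, 34, 28, 44]'

'[13, 34, 28, 44]'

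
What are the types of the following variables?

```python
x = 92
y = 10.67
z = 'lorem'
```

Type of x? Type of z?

x is assigned a bare integer (no decimal point), so it is an int; z is assigned a quoted string literal, so it is a str

int, str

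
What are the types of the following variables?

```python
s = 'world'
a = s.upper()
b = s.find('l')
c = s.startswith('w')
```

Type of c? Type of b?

startswith() returns bool; find() returns int

bool, int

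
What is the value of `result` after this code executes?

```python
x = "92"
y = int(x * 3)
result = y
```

x = '92'; y = 929292; result = 929292

929292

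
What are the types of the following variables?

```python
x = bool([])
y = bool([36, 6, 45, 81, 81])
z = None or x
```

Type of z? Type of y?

None or bool returns the bool; bool() returns bool

bool, bool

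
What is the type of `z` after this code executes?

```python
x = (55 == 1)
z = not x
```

'not' returns bool

bool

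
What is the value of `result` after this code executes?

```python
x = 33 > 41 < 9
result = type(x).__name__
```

x is bool; result = 'bool'

'bool'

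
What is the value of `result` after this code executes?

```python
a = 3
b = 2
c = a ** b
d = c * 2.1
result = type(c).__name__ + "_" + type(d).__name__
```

a is int; b is int; c is int; d is float; result = 'int_float'

'int_float'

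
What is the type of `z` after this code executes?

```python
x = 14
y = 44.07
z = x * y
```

int * float = float

float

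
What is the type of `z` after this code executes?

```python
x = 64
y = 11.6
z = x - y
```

int - float = float

float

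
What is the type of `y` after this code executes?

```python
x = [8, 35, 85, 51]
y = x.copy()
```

list.copy() returns list

list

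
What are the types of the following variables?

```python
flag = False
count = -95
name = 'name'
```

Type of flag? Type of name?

flag is assigned the constant False, which has type bool; name is assigned a quoted string literal, so it is a str

bool, str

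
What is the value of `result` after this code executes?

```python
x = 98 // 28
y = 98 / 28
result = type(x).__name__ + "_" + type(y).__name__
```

x is int; y is float; result = 'int_float'

'int_float'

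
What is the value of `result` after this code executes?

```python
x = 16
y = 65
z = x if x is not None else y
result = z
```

x = 16; y = 65; z = 16; result = 16

16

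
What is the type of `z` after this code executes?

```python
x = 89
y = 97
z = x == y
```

Equality comparison returns bool

bool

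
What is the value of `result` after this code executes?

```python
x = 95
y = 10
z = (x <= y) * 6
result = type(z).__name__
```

x is int; y is int; z is int; result = 'int'

'int'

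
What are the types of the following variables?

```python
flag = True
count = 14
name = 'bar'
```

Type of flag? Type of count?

flag is assigned the constant True, which has type bool; count is assigned a bare integer (no decimal point), so it is an int

bool, int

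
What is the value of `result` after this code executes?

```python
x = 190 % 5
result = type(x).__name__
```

x is int; result = 'int'

'int'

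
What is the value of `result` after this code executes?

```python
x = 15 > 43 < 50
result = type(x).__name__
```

x is bool; result = 'bool'

'bool'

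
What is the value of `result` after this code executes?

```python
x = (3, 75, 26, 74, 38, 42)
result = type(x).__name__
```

x is tuple; result = 'tuple'

'tuple'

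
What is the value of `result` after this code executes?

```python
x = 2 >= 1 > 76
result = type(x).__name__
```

x is bool; result = 'bool'

'bool'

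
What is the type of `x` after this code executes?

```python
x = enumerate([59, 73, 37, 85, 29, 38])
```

enumerate() returns an enumerate object

enumerate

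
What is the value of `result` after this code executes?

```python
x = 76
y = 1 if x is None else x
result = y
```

x = 76; y = 76; result = 76

76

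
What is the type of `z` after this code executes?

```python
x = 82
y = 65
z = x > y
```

Comparison returns bool

bool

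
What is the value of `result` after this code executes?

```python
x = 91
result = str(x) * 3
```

x = 91; result = '919191'

'919191'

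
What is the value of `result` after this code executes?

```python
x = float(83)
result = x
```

x = 83.0; result = 83.0

83.0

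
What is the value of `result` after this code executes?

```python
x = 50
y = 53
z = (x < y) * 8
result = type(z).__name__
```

x is int; y is int; z is int; result = 'int'

'int'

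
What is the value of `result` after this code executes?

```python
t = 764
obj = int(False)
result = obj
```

t = 764; obj = 0; result = 0

0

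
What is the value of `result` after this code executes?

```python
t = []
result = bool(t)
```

t = []; result = False

False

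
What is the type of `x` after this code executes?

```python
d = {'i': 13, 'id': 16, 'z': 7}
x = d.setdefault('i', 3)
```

dict.setdefault() returns the (existing or default) value

int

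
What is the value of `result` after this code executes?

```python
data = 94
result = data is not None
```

data = 94; result = True

True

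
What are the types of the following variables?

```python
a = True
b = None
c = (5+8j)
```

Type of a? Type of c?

a is assigned the constant True, which has type bool; c is assigned (5+8j), an int plus an imaginary literal (j suffix), which evaluates to complex

bool, complex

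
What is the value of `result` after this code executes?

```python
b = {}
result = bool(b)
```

b = {}; result = False

False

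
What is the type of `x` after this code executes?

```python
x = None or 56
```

'or' with None returns the other truthy value

int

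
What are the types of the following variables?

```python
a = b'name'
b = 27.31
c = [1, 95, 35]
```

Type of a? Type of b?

a is assigned a bytes literal (b'...' prefix); b is assigned a number with a decimal point, so it is a float

bytes, float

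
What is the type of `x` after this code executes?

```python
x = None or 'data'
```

'or' with None returns the other truthy value (str)

str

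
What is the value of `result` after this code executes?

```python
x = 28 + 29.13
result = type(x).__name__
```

x is float; result = 'float'

'float'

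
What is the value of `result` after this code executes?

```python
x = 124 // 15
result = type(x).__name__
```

x is int; result = 'int'

'int'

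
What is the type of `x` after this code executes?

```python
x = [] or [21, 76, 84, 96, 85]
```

'or' returns first truthy value (list)

list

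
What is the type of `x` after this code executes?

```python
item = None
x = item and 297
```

'and' returns first falsy value (None)

NoneType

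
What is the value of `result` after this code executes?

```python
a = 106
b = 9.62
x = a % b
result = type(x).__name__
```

a is int; b is float; x is float; result = 'float'

'float'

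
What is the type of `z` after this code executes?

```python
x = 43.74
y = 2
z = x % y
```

float % int = float

float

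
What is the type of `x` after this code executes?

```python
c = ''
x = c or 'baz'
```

'or' returns first truthy value (str)

str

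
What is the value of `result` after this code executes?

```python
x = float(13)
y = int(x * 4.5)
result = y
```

x = 13.0; y = 58; result = 58

58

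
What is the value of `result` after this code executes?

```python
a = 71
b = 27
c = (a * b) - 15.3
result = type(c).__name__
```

a is int; b is int; c is float; result = 'float'

'float'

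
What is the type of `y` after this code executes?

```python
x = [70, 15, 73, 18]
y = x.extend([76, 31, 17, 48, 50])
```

list.extend() returns None

NoneType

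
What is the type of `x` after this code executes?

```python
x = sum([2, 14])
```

sum() of ints returns int

int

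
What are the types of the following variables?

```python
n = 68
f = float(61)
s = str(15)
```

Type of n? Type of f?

n is assigned a bare integer (no decimal point), so it is an int; f is assigned the result of calling float(), which returns a float

int, float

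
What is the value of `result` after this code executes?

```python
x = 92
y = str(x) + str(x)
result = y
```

x = 92; y = '9292'; result = '9292'

'9292'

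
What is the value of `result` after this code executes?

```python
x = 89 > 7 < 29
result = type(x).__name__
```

x is bool; result = 'bool'

'bool'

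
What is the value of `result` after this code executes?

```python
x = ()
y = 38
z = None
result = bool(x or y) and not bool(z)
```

x = (); y = 38; z = None; result = True

True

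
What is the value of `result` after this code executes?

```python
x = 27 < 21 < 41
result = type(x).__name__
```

x is bool; result = 'bool'

'bool'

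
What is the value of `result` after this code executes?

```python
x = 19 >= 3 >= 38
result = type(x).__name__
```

x is bool; result = 'bool'

'bool'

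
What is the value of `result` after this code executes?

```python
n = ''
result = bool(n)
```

n = ''; result = False

False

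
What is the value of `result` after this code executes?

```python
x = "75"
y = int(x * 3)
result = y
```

x = '75'; y = 757575; result = 757575

757575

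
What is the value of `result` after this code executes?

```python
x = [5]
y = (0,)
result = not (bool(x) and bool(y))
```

x = [5]; y = (0,); result = False

False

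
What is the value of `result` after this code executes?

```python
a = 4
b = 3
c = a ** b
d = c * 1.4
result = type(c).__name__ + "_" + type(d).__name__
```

a is int; b is int; c is int; d is float; result = 'int_float'

'int_float'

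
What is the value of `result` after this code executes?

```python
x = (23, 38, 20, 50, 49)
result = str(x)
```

x = (23, 38, 20, 50, 49); result = '(23, 38, 20, 50, 49)'

'(23, 38, 20, 50, 49)'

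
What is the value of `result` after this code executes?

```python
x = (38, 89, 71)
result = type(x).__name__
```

x is tuple; result = 'tuple'

'tuple'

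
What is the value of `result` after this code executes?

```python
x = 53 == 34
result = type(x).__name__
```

x is bool; result = 'bool'

'bool'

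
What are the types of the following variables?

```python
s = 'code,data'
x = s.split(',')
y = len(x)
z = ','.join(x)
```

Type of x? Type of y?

str.split() returns list; len() returns int

list, int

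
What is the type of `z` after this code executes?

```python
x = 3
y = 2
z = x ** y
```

positive int ** positive int = int

int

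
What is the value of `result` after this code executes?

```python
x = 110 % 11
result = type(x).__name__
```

x is int; result = 'int'

'int'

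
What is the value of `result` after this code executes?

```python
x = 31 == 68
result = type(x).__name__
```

x is bool; result = 'bool'

'bool'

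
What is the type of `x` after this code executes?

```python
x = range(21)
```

range() returns a range object

range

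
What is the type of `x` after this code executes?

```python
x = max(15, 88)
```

max() of ints returns int

int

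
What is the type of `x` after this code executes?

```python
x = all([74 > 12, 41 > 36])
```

all() returns bool

bool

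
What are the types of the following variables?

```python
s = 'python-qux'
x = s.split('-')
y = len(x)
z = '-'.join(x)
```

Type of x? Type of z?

str.split() returns list; str.join() returns str

list, str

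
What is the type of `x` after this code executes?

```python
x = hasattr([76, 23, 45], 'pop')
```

hasattr() returns bool

bool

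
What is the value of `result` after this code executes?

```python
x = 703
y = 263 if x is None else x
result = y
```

x = 703; y = 703; result = 703

703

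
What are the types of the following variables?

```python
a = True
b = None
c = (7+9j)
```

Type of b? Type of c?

b is assigned None, whose type is NoneType; c is assigned (7+9j), an int plus an imaginary literal (j suffix), which evaluates to complex

NoneType, complex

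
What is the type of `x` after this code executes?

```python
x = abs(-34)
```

abs() of int returns int

int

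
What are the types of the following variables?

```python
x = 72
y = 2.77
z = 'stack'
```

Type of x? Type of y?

x is assigned a bare integer (no decimal point), so it is an int; y is assigned a number with a decimal point, so it is a float

int, float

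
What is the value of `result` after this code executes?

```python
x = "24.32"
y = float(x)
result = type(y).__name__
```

x is str; y is float; result = 'float'

'float'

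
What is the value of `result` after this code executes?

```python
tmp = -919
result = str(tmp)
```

tmp = -919; result = '-919'

'-919'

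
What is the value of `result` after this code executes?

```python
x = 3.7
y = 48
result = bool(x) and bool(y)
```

x = 3.7; y = 48; result = True

True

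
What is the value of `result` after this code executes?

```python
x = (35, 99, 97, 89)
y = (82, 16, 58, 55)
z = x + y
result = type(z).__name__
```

x is tuple; y is tuple; z is tuple; result = 'tuple'

'tuple'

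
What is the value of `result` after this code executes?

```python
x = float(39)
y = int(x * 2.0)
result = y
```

x = 39.0; y = 78; result = 78

78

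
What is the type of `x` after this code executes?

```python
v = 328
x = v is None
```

'is' comparison returns bool

bool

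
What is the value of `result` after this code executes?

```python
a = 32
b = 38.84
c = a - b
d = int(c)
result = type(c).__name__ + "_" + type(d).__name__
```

a is int; b is float; c is float; d is int; result = 'float_int'

'float_int'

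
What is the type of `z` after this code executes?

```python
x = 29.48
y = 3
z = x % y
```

float % int = float

float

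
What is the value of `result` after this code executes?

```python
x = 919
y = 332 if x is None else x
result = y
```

x = 919; y = 919; result = 919

919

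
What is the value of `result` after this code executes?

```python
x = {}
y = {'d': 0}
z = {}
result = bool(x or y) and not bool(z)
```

x = {}; y = {'d': 0}; z = {}; result = True

True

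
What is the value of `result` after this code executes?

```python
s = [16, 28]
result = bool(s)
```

s = [16, 28]; result = True

True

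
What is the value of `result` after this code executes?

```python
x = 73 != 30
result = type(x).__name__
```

x is bool; result = 'bool'

'bool'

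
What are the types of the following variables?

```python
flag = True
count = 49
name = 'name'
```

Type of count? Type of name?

count is assigned a bare integer (no decimal point), so it is an int; name is assigned a quoted string literal, so it is a str

int, str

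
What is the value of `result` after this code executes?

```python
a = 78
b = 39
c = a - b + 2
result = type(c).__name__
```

a is int; b is int; c is int; result = 'int'

'int'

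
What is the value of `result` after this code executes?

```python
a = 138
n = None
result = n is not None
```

a = 138; n = None; result = False

False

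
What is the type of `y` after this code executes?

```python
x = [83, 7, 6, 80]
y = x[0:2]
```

Slicing a list returns a list

list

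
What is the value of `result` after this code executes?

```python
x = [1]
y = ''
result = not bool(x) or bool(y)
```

x = [1]; y = ''; result = False

False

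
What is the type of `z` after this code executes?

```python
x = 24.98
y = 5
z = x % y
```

float % int = float

float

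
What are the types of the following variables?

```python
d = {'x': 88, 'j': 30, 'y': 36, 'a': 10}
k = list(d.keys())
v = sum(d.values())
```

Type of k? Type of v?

list() converts to list; sum of ints is int

list, int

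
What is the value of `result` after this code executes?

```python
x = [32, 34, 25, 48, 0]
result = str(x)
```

x = [32, 34, 25, 48, 0]; result = '[32, 34, 25, 48, 0]'

'[32, 34, 25, 48, 0]'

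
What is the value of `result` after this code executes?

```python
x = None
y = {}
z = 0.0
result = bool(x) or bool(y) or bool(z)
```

x = None; y = {}; z = 0.0; result = False

False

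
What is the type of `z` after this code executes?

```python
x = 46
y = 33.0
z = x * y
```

int * float = float

float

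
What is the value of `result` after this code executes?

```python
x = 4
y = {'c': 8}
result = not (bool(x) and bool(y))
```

x = 4; y = {'c': 8}; result = False

False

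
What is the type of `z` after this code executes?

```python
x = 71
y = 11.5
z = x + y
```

int + float = float

float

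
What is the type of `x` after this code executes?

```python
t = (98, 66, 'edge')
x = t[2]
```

Index 2 of tuple is a str literal

str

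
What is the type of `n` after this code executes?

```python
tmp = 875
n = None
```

None has type NoneType

NoneType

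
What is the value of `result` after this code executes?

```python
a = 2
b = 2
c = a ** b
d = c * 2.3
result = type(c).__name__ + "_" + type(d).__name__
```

a is int; b is int; c is int; d is float; result = 'int_float'

'int_float'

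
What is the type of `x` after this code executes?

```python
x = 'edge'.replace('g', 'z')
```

str.replace() returns str

str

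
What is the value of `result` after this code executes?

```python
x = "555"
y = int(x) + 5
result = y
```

x = '555'; y = 560; result = 560

560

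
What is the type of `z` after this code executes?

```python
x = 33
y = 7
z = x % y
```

int % int = int

int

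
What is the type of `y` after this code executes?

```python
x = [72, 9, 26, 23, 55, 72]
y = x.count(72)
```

list.count() returns int

int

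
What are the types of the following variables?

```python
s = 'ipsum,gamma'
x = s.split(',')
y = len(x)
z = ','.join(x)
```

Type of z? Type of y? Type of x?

str.join() returns str; len() returns int; str.split() returns list

str, int, list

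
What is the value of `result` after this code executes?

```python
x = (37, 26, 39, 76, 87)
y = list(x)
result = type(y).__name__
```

x is tuple; y is list; result = 'list'

'list'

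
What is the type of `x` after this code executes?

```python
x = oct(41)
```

oct() returns str representation

str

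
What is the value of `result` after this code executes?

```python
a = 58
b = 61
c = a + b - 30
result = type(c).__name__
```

a is int; b is int; c is int; result = 'int'

'int'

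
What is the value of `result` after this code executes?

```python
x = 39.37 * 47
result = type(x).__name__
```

x is float; result = 'float'

'float'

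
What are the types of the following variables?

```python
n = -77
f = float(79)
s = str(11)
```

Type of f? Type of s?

f is assigned the result of calling float(), which returns a float; s is assigned the result of calling str(), which returns a str

float, str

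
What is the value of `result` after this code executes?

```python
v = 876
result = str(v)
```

v = 876; result = '876'

'876'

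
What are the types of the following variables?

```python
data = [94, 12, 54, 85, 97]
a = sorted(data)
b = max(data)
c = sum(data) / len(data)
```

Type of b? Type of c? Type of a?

max of ints returns int; int / int = float; sorted() returns list

int, float, list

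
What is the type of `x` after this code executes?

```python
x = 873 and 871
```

'and' with truthy values returns last operand (int)

int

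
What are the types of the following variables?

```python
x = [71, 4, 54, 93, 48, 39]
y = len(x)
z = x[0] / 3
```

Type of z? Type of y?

int / int = float; len() returns int

float, int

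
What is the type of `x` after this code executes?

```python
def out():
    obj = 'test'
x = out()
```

Function without return returns None

NoneType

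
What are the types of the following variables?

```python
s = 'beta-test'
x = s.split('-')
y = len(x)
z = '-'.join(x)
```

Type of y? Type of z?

len() returns int; str.join() returns str

int, str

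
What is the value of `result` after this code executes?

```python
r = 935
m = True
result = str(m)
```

r = 935; m = True; result = 'True'

'True'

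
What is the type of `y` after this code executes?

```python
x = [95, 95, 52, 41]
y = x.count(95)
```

list.count() returns int

int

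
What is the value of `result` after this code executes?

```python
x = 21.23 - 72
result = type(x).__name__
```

x is float; result = 'float'

'float'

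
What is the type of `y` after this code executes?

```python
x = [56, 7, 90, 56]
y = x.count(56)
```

list.count() returns int

int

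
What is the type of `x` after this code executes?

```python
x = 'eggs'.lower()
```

str.lower() returns str

str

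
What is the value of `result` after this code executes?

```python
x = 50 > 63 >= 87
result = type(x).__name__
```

x is bool; result = 'bool'

'bool'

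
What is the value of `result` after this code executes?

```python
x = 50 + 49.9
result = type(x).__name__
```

x is float; result = 'float'

'float'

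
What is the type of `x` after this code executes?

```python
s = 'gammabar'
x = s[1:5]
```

Slicing a str returns str

str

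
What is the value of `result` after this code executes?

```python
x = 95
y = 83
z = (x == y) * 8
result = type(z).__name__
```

x is int; y is int; z is int; result = 'int'

'int'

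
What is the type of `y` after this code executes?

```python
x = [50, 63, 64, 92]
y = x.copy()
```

list.copy() returns list

list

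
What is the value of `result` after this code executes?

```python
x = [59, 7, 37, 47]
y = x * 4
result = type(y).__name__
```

x is list; y is list; result = 'list'

'list'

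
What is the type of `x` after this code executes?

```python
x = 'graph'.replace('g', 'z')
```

str.replace() returns str

str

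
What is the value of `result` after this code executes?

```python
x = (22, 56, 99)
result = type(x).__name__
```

x is tuple; result = 'tuple'

'tuple'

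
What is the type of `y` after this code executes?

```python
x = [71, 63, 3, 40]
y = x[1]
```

Indexing list[int] returns int

int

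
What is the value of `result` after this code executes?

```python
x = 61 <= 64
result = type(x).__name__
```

x is bool; result = 'bool'

'bool'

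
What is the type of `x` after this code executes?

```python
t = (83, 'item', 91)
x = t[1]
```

Index 1 of tuple is a str literal

str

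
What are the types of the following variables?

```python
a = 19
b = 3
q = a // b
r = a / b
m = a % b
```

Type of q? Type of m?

// returns int; % of ints returns int

int, int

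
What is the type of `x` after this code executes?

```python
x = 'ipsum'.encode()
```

str.encode() returns bytes

bytes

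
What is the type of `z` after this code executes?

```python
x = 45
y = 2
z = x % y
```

int % int = int

int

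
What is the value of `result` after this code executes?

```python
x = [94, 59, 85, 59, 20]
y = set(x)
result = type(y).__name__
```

x is list; y is set; result = 'set'

'set'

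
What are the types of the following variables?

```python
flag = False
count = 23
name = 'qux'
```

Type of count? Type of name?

count is assigned a bare integer (no decimal point), so it is an int; name is assigned a quoted string literal, so it is a str

int, str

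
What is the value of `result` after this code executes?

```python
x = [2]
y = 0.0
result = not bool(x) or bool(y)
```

x = [2]; y = 0.0; result = False

False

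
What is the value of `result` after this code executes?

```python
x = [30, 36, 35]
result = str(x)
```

x = [30, 36, 35]; result = '[30, 36, 35]'

'[30, 36, 35]'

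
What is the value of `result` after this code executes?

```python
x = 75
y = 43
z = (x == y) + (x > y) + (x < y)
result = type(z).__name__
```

x is int; y is int; z is int; result = 'int'

'int'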